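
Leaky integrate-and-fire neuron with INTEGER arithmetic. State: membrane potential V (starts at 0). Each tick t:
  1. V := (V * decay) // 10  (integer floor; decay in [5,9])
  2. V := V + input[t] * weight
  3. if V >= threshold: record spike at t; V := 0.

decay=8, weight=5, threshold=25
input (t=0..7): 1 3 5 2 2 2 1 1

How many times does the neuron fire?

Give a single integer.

t=0: input=1 -> V=5
t=1: input=3 -> V=19
t=2: input=5 -> V=0 FIRE
t=3: input=2 -> V=10
t=4: input=2 -> V=18
t=5: input=2 -> V=24
t=6: input=1 -> V=24
t=7: input=1 -> V=24

Answer: 1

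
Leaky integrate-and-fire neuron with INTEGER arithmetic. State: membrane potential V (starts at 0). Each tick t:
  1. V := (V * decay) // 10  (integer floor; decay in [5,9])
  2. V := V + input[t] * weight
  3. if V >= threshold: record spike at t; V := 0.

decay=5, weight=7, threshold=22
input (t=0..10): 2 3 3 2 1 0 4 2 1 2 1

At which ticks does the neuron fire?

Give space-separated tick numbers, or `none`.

Answer: 1 3 6

Derivation:
t=0: input=2 -> V=14
t=1: input=3 -> V=0 FIRE
t=2: input=3 -> V=21
t=3: input=2 -> V=0 FIRE
t=4: input=1 -> V=7
t=5: input=0 -> V=3
t=6: input=4 -> V=0 FIRE
t=7: input=2 -> V=14
t=8: input=1 -> V=14
t=9: input=2 -> V=21
t=10: input=1 -> V=17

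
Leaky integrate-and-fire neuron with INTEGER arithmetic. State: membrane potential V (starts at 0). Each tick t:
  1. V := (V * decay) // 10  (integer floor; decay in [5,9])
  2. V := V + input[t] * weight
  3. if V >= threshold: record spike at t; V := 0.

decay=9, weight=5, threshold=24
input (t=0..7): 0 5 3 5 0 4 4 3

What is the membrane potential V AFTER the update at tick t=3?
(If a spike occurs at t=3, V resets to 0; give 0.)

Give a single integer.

Answer: 0

Derivation:
t=0: input=0 -> V=0
t=1: input=5 -> V=0 FIRE
t=2: input=3 -> V=15
t=3: input=5 -> V=0 FIRE
t=4: input=0 -> V=0
t=5: input=4 -> V=20
t=6: input=4 -> V=0 FIRE
t=7: input=3 -> V=15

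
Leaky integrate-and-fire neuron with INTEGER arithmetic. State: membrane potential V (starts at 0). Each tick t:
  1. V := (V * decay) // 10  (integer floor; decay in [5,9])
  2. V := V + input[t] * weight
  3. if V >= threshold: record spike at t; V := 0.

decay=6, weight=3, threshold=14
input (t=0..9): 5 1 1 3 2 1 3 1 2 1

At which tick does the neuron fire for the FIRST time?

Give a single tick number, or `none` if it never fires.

Answer: 0

Derivation:
t=0: input=5 -> V=0 FIRE
t=1: input=1 -> V=3
t=2: input=1 -> V=4
t=3: input=3 -> V=11
t=4: input=2 -> V=12
t=5: input=1 -> V=10
t=6: input=3 -> V=0 FIRE
t=7: input=1 -> V=3
t=8: input=2 -> V=7
t=9: input=1 -> V=7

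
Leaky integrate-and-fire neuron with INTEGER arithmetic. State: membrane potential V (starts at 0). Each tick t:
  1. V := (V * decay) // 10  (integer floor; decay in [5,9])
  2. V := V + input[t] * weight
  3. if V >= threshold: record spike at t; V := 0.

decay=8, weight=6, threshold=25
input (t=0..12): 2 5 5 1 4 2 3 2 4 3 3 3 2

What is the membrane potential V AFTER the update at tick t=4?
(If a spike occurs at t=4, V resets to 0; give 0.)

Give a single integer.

Answer: 0

Derivation:
t=0: input=2 -> V=12
t=1: input=5 -> V=0 FIRE
t=2: input=5 -> V=0 FIRE
t=3: input=1 -> V=6
t=4: input=4 -> V=0 FIRE
t=5: input=2 -> V=12
t=6: input=3 -> V=0 FIRE
t=7: input=2 -> V=12
t=8: input=4 -> V=0 FIRE
t=9: input=3 -> V=18
t=10: input=3 -> V=0 FIRE
t=11: input=3 -> V=18
t=12: input=2 -> V=0 FIRE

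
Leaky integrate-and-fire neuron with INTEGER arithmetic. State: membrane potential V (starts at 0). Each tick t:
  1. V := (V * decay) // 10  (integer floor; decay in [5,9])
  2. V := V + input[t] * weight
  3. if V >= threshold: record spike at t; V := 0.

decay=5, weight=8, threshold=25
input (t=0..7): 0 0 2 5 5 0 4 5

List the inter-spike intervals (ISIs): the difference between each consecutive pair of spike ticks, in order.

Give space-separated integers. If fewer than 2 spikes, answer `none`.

Answer: 1 2 1

Derivation:
t=0: input=0 -> V=0
t=1: input=0 -> V=0
t=2: input=2 -> V=16
t=3: input=5 -> V=0 FIRE
t=4: input=5 -> V=0 FIRE
t=5: input=0 -> V=0
t=6: input=4 -> V=0 FIRE
t=7: input=5 -> V=0 FIRE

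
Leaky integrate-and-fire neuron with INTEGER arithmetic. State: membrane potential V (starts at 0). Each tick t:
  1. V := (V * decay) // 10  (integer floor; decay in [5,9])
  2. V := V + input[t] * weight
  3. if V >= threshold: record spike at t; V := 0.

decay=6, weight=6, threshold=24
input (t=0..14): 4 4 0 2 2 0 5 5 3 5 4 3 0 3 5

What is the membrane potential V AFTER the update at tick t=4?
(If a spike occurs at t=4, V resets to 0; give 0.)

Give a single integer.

Answer: 19

Derivation:
t=0: input=4 -> V=0 FIRE
t=1: input=4 -> V=0 FIRE
t=2: input=0 -> V=0
t=3: input=2 -> V=12
t=4: input=2 -> V=19
t=5: input=0 -> V=11
t=6: input=5 -> V=0 FIRE
t=7: input=5 -> V=0 FIRE
t=8: input=3 -> V=18
t=9: input=5 -> V=0 FIRE
t=10: input=4 -> V=0 FIRE
t=11: input=3 -> V=18
t=12: input=0 -> V=10
t=13: input=3 -> V=0 FIRE
t=14: input=5 -> V=0 FIRE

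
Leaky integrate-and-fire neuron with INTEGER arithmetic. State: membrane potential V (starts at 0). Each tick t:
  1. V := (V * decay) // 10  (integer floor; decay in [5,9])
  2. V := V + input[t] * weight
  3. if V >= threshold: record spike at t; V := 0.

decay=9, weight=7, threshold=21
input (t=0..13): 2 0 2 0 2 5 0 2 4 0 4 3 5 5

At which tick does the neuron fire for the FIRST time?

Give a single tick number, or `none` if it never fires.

Answer: 2

Derivation:
t=0: input=2 -> V=14
t=1: input=0 -> V=12
t=2: input=2 -> V=0 FIRE
t=3: input=0 -> V=0
t=4: input=2 -> V=14
t=5: input=5 -> V=0 FIRE
t=6: input=0 -> V=0
t=7: input=2 -> V=14
t=8: input=4 -> V=0 FIRE
t=9: input=0 -> V=0
t=10: input=4 -> V=0 FIRE
t=11: input=3 -> V=0 FIRE
t=12: input=5 -> V=0 FIRE
t=13: input=5 -> V=0 FIRE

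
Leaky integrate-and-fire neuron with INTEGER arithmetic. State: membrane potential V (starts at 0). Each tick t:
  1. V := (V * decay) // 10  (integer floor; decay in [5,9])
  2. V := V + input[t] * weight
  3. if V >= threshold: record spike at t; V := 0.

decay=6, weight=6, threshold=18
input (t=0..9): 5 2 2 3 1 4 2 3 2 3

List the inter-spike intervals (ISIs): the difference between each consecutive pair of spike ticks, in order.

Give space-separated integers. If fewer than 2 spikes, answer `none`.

t=0: input=5 -> V=0 FIRE
t=1: input=2 -> V=12
t=2: input=2 -> V=0 FIRE
t=3: input=3 -> V=0 FIRE
t=4: input=1 -> V=6
t=5: input=4 -> V=0 FIRE
t=6: input=2 -> V=12
t=7: input=3 -> V=0 FIRE
t=8: input=2 -> V=12
t=9: input=3 -> V=0 FIRE

Answer: 2 1 2 2 2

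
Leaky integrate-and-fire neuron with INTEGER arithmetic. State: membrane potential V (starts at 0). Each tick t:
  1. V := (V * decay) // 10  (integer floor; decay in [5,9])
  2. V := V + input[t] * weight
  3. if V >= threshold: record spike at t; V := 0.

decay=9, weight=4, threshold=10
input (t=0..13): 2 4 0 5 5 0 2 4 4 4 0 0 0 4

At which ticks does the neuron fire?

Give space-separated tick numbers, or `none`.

t=0: input=2 -> V=8
t=1: input=4 -> V=0 FIRE
t=2: input=0 -> V=0
t=3: input=5 -> V=0 FIRE
t=4: input=5 -> V=0 FIRE
t=5: input=0 -> V=0
t=6: input=2 -> V=8
t=7: input=4 -> V=0 FIRE
t=8: input=4 -> V=0 FIRE
t=9: input=4 -> V=0 FIRE
t=10: input=0 -> V=0
t=11: input=0 -> V=0
t=12: input=0 -> V=0
t=13: input=4 -> V=0 FIRE

Answer: 1 3 4 7 8 9 13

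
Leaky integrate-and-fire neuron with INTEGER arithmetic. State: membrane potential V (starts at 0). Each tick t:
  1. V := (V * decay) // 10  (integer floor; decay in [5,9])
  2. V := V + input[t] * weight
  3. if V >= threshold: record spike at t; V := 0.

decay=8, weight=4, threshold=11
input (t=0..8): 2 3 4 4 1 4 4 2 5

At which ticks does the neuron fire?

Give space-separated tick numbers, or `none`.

Answer: 1 2 3 5 6 8

Derivation:
t=0: input=2 -> V=8
t=1: input=3 -> V=0 FIRE
t=2: input=4 -> V=0 FIRE
t=3: input=4 -> V=0 FIRE
t=4: input=1 -> V=4
t=5: input=4 -> V=0 FIRE
t=6: input=4 -> V=0 FIRE
t=7: input=2 -> V=8
t=8: input=5 -> V=0 FIRE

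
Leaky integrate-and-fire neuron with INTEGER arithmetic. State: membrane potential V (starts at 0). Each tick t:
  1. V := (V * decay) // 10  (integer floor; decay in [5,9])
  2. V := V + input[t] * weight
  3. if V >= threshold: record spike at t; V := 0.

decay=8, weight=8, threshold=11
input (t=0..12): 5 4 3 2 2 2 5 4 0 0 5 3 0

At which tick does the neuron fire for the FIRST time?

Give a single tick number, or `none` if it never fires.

t=0: input=5 -> V=0 FIRE
t=1: input=4 -> V=0 FIRE
t=2: input=3 -> V=0 FIRE
t=3: input=2 -> V=0 FIRE
t=4: input=2 -> V=0 FIRE
t=5: input=2 -> V=0 FIRE
t=6: input=5 -> V=0 FIRE
t=7: input=4 -> V=0 FIRE
t=8: input=0 -> V=0
t=9: input=0 -> V=0
t=10: input=5 -> V=0 FIRE
t=11: input=3 -> V=0 FIRE
t=12: input=0 -> V=0

Answer: 0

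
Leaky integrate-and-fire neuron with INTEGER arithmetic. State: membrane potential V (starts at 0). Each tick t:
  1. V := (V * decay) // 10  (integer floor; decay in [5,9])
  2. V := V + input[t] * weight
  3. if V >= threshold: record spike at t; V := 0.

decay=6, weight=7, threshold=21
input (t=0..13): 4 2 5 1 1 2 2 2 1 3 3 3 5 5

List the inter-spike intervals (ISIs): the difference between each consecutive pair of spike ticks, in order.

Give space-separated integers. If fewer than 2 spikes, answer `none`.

Answer: 2 4 3 1 1 1 1

Derivation:
t=0: input=4 -> V=0 FIRE
t=1: input=2 -> V=14
t=2: input=5 -> V=0 FIRE
t=3: input=1 -> V=7
t=4: input=1 -> V=11
t=5: input=2 -> V=20
t=6: input=2 -> V=0 FIRE
t=7: input=2 -> V=14
t=8: input=1 -> V=15
t=9: input=3 -> V=0 FIRE
t=10: input=3 -> V=0 FIRE
t=11: input=3 -> V=0 FIRE
t=12: input=5 -> V=0 FIRE
t=13: input=5 -> V=0 FIRE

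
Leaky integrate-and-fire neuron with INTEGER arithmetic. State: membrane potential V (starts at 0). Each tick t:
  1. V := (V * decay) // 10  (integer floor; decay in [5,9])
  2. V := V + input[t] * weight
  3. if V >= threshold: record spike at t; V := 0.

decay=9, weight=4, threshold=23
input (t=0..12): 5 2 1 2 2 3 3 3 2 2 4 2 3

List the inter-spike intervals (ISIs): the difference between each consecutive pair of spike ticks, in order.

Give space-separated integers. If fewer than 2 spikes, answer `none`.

Answer: 4 3 2

Derivation:
t=0: input=5 -> V=20
t=1: input=2 -> V=0 FIRE
t=2: input=1 -> V=4
t=3: input=2 -> V=11
t=4: input=2 -> V=17
t=5: input=3 -> V=0 FIRE
t=6: input=3 -> V=12
t=7: input=3 -> V=22
t=8: input=2 -> V=0 FIRE
t=9: input=2 -> V=8
t=10: input=4 -> V=0 FIRE
t=11: input=2 -> V=8
t=12: input=3 -> V=19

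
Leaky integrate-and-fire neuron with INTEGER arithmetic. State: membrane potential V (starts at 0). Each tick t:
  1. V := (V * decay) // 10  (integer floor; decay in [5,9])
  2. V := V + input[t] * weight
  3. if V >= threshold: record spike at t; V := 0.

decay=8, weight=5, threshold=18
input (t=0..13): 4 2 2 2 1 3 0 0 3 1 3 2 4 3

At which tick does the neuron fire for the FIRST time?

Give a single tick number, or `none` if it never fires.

Answer: 0

Derivation:
t=0: input=4 -> V=0 FIRE
t=1: input=2 -> V=10
t=2: input=2 -> V=0 FIRE
t=3: input=2 -> V=10
t=4: input=1 -> V=13
t=5: input=3 -> V=0 FIRE
t=6: input=0 -> V=0
t=7: input=0 -> V=0
t=8: input=3 -> V=15
t=9: input=1 -> V=17
t=10: input=3 -> V=0 FIRE
t=11: input=2 -> V=10
t=12: input=4 -> V=0 FIRE
t=13: input=3 -> V=15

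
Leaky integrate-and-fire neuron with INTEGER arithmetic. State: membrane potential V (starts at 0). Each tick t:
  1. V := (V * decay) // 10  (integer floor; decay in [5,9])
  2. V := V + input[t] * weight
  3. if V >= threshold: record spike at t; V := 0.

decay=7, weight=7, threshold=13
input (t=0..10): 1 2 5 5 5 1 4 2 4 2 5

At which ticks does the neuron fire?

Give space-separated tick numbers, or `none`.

Answer: 1 2 3 4 6 7 8 9 10

Derivation:
t=0: input=1 -> V=7
t=1: input=2 -> V=0 FIRE
t=2: input=5 -> V=0 FIRE
t=3: input=5 -> V=0 FIRE
t=4: input=5 -> V=0 FIRE
t=5: input=1 -> V=7
t=6: input=4 -> V=0 FIRE
t=7: input=2 -> V=0 FIRE
t=8: input=4 -> V=0 FIRE
t=9: input=2 -> V=0 FIRE
t=10: input=5 -> V=0 FIRE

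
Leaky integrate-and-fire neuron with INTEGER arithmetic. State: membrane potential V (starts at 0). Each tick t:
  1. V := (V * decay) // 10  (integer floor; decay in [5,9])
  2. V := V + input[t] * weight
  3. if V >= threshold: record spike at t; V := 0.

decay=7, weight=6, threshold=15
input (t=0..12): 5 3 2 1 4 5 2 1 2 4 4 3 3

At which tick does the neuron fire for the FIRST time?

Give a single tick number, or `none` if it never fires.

Answer: 0

Derivation:
t=0: input=5 -> V=0 FIRE
t=1: input=3 -> V=0 FIRE
t=2: input=2 -> V=12
t=3: input=1 -> V=14
t=4: input=4 -> V=0 FIRE
t=5: input=5 -> V=0 FIRE
t=6: input=2 -> V=12
t=7: input=1 -> V=14
t=8: input=2 -> V=0 FIRE
t=9: input=4 -> V=0 FIRE
t=10: input=4 -> V=0 FIRE
t=11: input=3 -> V=0 FIRE
t=12: input=3 -> V=0 FIRE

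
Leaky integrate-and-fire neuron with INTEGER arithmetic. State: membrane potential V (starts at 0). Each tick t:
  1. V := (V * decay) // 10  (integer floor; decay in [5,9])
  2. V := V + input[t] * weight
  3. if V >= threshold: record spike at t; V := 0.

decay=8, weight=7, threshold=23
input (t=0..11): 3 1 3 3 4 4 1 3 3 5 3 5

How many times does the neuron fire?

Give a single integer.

t=0: input=3 -> V=21
t=1: input=1 -> V=0 FIRE
t=2: input=3 -> V=21
t=3: input=3 -> V=0 FIRE
t=4: input=4 -> V=0 FIRE
t=5: input=4 -> V=0 FIRE
t=6: input=1 -> V=7
t=7: input=3 -> V=0 FIRE
t=8: input=3 -> V=21
t=9: input=5 -> V=0 FIRE
t=10: input=3 -> V=21
t=11: input=5 -> V=0 FIRE

Answer: 7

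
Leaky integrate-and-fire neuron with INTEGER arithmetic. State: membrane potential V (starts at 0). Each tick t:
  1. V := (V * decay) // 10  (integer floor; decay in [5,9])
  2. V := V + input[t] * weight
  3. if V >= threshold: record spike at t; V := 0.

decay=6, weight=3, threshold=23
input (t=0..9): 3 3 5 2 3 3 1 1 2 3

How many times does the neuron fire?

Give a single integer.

t=0: input=3 -> V=9
t=1: input=3 -> V=14
t=2: input=5 -> V=0 FIRE
t=3: input=2 -> V=6
t=4: input=3 -> V=12
t=5: input=3 -> V=16
t=6: input=1 -> V=12
t=7: input=1 -> V=10
t=8: input=2 -> V=12
t=9: input=3 -> V=16

Answer: 1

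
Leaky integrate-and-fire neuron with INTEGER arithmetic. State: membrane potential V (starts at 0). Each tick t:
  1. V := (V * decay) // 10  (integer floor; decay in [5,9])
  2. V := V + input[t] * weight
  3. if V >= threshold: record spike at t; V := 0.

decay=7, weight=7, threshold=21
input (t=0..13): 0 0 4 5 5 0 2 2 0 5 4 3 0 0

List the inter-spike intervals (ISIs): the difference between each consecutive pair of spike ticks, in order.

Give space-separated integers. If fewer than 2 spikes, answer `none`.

Answer: 1 1 3 2 1 1

Derivation:
t=0: input=0 -> V=0
t=1: input=0 -> V=0
t=2: input=4 -> V=0 FIRE
t=3: input=5 -> V=0 FIRE
t=4: input=5 -> V=0 FIRE
t=5: input=0 -> V=0
t=6: input=2 -> V=14
t=7: input=2 -> V=0 FIRE
t=8: input=0 -> V=0
t=9: input=5 -> V=0 FIRE
t=10: input=4 -> V=0 FIRE
t=11: input=3 -> V=0 FIRE
t=12: input=0 -> V=0
t=13: input=0 -> V=0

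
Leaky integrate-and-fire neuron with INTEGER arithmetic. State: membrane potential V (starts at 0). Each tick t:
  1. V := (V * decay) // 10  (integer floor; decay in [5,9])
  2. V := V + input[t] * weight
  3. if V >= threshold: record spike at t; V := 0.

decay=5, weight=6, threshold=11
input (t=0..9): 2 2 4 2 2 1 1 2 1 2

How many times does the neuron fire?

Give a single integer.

Answer: 7

Derivation:
t=0: input=2 -> V=0 FIRE
t=1: input=2 -> V=0 FIRE
t=2: input=4 -> V=0 FIRE
t=3: input=2 -> V=0 FIRE
t=4: input=2 -> V=0 FIRE
t=5: input=1 -> V=6
t=6: input=1 -> V=9
t=7: input=2 -> V=0 FIRE
t=8: input=1 -> V=6
t=9: input=2 -> V=0 FIRE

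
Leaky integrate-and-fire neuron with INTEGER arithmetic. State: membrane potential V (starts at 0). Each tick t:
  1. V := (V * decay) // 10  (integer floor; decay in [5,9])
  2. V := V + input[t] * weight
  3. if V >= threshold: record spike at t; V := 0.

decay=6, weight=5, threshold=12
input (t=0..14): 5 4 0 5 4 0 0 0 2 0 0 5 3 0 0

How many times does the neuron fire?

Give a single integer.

Answer: 6

Derivation:
t=0: input=5 -> V=0 FIRE
t=1: input=4 -> V=0 FIRE
t=2: input=0 -> V=0
t=3: input=5 -> V=0 FIRE
t=4: input=4 -> V=0 FIRE
t=5: input=0 -> V=0
t=6: input=0 -> V=0
t=7: input=0 -> V=0
t=8: input=2 -> V=10
t=9: input=0 -> V=6
t=10: input=0 -> V=3
t=11: input=5 -> V=0 FIRE
t=12: input=3 -> V=0 FIRE
t=13: input=0 -> V=0
t=14: input=0 -> V=0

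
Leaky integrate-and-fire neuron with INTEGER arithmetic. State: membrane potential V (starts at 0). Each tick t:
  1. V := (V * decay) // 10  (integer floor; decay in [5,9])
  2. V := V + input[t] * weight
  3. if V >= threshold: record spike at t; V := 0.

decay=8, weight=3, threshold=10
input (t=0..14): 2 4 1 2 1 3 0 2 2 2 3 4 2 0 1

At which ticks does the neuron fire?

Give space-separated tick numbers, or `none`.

Answer: 1 5 8 10 11

Derivation:
t=0: input=2 -> V=6
t=1: input=4 -> V=0 FIRE
t=2: input=1 -> V=3
t=3: input=2 -> V=8
t=4: input=1 -> V=9
t=5: input=3 -> V=0 FIRE
t=6: input=0 -> V=0
t=7: input=2 -> V=6
t=8: input=2 -> V=0 FIRE
t=9: input=2 -> V=6
t=10: input=3 -> V=0 FIRE
t=11: input=4 -> V=0 FIRE
t=12: input=2 -> V=6
t=13: input=0 -> V=4
t=14: input=1 -> V=6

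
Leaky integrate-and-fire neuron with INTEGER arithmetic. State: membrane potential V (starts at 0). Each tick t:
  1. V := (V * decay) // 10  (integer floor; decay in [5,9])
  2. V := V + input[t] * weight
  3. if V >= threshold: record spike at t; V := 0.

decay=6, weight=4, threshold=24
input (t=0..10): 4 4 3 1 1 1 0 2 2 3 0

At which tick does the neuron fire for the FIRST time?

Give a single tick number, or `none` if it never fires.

Answer: 1

Derivation:
t=0: input=4 -> V=16
t=1: input=4 -> V=0 FIRE
t=2: input=3 -> V=12
t=3: input=1 -> V=11
t=4: input=1 -> V=10
t=5: input=1 -> V=10
t=6: input=0 -> V=6
t=7: input=2 -> V=11
t=8: input=2 -> V=14
t=9: input=3 -> V=20
t=10: input=0 -> V=12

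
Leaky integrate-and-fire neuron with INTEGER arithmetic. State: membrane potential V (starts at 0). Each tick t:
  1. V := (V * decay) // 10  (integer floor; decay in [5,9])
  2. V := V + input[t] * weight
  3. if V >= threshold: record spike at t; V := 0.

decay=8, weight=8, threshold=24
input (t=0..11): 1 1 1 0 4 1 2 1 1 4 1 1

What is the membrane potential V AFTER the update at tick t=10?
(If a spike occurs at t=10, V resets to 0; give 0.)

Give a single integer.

t=0: input=1 -> V=8
t=1: input=1 -> V=14
t=2: input=1 -> V=19
t=3: input=0 -> V=15
t=4: input=4 -> V=0 FIRE
t=5: input=1 -> V=8
t=6: input=2 -> V=22
t=7: input=1 -> V=0 FIRE
t=8: input=1 -> V=8
t=9: input=4 -> V=0 FIRE
t=10: input=1 -> V=8
t=11: input=1 -> V=14

Answer: 8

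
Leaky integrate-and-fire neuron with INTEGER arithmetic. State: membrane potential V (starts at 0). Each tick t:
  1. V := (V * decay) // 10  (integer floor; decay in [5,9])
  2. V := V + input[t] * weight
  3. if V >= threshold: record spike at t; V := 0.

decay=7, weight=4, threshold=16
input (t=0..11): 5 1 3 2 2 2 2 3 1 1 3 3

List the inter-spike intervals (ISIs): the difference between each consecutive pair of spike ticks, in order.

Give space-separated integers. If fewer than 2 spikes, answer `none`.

t=0: input=5 -> V=0 FIRE
t=1: input=1 -> V=4
t=2: input=3 -> V=14
t=3: input=2 -> V=0 FIRE
t=4: input=2 -> V=8
t=5: input=2 -> V=13
t=6: input=2 -> V=0 FIRE
t=7: input=3 -> V=12
t=8: input=1 -> V=12
t=9: input=1 -> V=12
t=10: input=3 -> V=0 FIRE
t=11: input=3 -> V=12

Answer: 3 3 4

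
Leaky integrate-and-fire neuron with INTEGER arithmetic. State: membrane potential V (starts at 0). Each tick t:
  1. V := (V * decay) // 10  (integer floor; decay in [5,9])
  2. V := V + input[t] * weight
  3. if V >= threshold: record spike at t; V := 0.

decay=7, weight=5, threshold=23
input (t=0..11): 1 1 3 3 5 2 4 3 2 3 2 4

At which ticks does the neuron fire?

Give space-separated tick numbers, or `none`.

t=0: input=1 -> V=5
t=1: input=1 -> V=8
t=2: input=3 -> V=20
t=3: input=3 -> V=0 FIRE
t=4: input=5 -> V=0 FIRE
t=5: input=2 -> V=10
t=6: input=4 -> V=0 FIRE
t=7: input=3 -> V=15
t=8: input=2 -> V=20
t=9: input=3 -> V=0 FIRE
t=10: input=2 -> V=10
t=11: input=4 -> V=0 FIRE

Answer: 3 4 6 9 11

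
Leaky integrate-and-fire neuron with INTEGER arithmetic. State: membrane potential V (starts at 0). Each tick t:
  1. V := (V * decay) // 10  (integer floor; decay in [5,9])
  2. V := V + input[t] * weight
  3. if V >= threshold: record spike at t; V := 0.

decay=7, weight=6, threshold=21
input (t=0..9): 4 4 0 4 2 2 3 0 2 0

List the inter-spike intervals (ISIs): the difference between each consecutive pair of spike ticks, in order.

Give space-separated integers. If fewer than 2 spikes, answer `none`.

Answer: 1 2 3

Derivation:
t=0: input=4 -> V=0 FIRE
t=1: input=4 -> V=0 FIRE
t=2: input=0 -> V=0
t=3: input=4 -> V=0 FIRE
t=4: input=2 -> V=12
t=5: input=2 -> V=20
t=6: input=3 -> V=0 FIRE
t=7: input=0 -> V=0
t=8: input=2 -> V=12
t=9: input=0 -> V=8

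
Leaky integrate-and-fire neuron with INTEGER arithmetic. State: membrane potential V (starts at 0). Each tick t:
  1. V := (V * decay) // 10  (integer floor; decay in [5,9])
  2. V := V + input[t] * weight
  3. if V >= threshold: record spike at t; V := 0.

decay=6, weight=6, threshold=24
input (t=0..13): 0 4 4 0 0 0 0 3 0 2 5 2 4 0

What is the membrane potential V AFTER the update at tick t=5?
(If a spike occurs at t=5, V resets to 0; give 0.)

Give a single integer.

t=0: input=0 -> V=0
t=1: input=4 -> V=0 FIRE
t=2: input=4 -> V=0 FIRE
t=3: input=0 -> V=0
t=4: input=0 -> V=0
t=5: input=0 -> V=0
t=6: input=0 -> V=0
t=7: input=3 -> V=18
t=8: input=0 -> V=10
t=9: input=2 -> V=18
t=10: input=5 -> V=0 FIRE
t=11: input=2 -> V=12
t=12: input=4 -> V=0 FIRE
t=13: input=0 -> V=0

Answer: 0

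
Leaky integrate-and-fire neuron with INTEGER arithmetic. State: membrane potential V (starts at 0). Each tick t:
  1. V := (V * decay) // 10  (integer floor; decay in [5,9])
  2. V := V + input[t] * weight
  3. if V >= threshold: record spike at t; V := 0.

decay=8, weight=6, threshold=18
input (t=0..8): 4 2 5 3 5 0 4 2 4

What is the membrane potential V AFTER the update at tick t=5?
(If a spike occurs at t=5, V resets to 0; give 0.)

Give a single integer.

Answer: 0

Derivation:
t=0: input=4 -> V=0 FIRE
t=1: input=2 -> V=12
t=2: input=5 -> V=0 FIRE
t=3: input=3 -> V=0 FIRE
t=4: input=5 -> V=0 FIRE
t=5: input=0 -> V=0
t=6: input=4 -> V=0 FIRE
t=7: input=2 -> V=12
t=8: input=4 -> V=0 FIRE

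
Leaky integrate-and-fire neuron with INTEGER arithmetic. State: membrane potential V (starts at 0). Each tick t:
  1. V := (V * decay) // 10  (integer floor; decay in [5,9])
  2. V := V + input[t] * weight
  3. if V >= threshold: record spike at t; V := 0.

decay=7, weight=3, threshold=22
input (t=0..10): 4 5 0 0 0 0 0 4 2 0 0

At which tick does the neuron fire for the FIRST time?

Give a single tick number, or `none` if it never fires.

t=0: input=4 -> V=12
t=1: input=5 -> V=0 FIRE
t=2: input=0 -> V=0
t=3: input=0 -> V=0
t=4: input=0 -> V=0
t=5: input=0 -> V=0
t=6: input=0 -> V=0
t=7: input=4 -> V=12
t=8: input=2 -> V=14
t=9: input=0 -> V=9
t=10: input=0 -> V=6

Answer: 1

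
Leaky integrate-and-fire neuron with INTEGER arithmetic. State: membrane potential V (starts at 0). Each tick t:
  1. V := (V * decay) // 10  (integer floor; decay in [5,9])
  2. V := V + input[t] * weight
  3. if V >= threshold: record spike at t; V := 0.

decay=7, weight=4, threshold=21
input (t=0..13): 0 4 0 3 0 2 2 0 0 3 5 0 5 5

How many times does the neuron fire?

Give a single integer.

t=0: input=0 -> V=0
t=1: input=4 -> V=16
t=2: input=0 -> V=11
t=3: input=3 -> V=19
t=4: input=0 -> V=13
t=5: input=2 -> V=17
t=6: input=2 -> V=19
t=7: input=0 -> V=13
t=8: input=0 -> V=9
t=9: input=3 -> V=18
t=10: input=5 -> V=0 FIRE
t=11: input=0 -> V=0
t=12: input=5 -> V=20
t=13: input=5 -> V=0 FIRE

Answer: 2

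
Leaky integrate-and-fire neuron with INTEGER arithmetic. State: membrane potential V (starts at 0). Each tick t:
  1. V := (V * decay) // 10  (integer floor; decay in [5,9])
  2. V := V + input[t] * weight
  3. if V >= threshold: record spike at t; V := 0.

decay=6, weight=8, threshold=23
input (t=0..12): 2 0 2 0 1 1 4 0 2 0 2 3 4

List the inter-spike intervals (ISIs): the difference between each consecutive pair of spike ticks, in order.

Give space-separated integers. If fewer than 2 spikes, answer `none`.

t=0: input=2 -> V=16
t=1: input=0 -> V=9
t=2: input=2 -> V=21
t=3: input=0 -> V=12
t=4: input=1 -> V=15
t=5: input=1 -> V=17
t=6: input=4 -> V=0 FIRE
t=7: input=0 -> V=0
t=8: input=2 -> V=16
t=9: input=0 -> V=9
t=10: input=2 -> V=21
t=11: input=3 -> V=0 FIRE
t=12: input=4 -> V=0 FIRE

Answer: 5 1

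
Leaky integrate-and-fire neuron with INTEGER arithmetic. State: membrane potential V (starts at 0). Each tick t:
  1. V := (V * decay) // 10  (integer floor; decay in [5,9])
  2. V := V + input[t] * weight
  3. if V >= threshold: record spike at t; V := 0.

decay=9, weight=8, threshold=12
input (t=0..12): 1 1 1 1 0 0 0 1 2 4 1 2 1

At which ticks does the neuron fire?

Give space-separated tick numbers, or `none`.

Answer: 1 3 8 9 11

Derivation:
t=0: input=1 -> V=8
t=1: input=1 -> V=0 FIRE
t=2: input=1 -> V=8
t=3: input=1 -> V=0 FIRE
t=4: input=0 -> V=0
t=5: input=0 -> V=0
t=6: input=0 -> V=0
t=7: input=1 -> V=8
t=8: input=2 -> V=0 FIRE
t=9: input=4 -> V=0 FIRE
t=10: input=1 -> V=8
t=11: input=2 -> V=0 FIRE
t=12: input=1 -> V=8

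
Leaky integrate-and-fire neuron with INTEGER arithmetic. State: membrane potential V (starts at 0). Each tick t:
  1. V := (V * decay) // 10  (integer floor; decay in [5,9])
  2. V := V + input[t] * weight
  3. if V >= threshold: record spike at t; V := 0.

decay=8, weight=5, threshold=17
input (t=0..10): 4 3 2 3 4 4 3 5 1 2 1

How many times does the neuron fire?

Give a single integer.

Answer: 5

Derivation:
t=0: input=4 -> V=0 FIRE
t=1: input=3 -> V=15
t=2: input=2 -> V=0 FIRE
t=3: input=3 -> V=15
t=4: input=4 -> V=0 FIRE
t=5: input=4 -> V=0 FIRE
t=6: input=3 -> V=15
t=7: input=5 -> V=0 FIRE
t=8: input=1 -> V=5
t=9: input=2 -> V=14
t=10: input=1 -> V=16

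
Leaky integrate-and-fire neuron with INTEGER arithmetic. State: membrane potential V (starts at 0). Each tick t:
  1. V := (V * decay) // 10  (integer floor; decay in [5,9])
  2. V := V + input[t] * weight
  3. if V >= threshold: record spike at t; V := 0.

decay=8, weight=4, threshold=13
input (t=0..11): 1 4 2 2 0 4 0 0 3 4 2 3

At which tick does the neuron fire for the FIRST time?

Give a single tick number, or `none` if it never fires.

Answer: 1

Derivation:
t=0: input=1 -> V=4
t=1: input=4 -> V=0 FIRE
t=2: input=2 -> V=8
t=3: input=2 -> V=0 FIRE
t=4: input=0 -> V=0
t=5: input=4 -> V=0 FIRE
t=6: input=0 -> V=0
t=7: input=0 -> V=0
t=8: input=3 -> V=12
t=9: input=4 -> V=0 FIRE
t=10: input=2 -> V=8
t=11: input=3 -> V=0 FIRE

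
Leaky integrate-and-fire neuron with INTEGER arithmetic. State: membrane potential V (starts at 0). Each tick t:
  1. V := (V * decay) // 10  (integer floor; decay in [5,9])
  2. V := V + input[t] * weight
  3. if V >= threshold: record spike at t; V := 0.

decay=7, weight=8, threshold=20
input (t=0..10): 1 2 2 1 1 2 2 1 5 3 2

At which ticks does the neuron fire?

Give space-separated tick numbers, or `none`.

t=0: input=1 -> V=8
t=1: input=2 -> V=0 FIRE
t=2: input=2 -> V=16
t=3: input=1 -> V=19
t=4: input=1 -> V=0 FIRE
t=5: input=2 -> V=16
t=6: input=2 -> V=0 FIRE
t=7: input=1 -> V=8
t=8: input=5 -> V=0 FIRE
t=9: input=3 -> V=0 FIRE
t=10: input=2 -> V=16

Answer: 1 4 6 8 9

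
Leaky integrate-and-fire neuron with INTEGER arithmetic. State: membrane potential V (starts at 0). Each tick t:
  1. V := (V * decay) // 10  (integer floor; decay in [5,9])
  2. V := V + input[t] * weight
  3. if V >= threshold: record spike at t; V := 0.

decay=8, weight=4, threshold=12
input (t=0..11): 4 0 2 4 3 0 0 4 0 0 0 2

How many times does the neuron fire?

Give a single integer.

t=0: input=4 -> V=0 FIRE
t=1: input=0 -> V=0
t=2: input=2 -> V=8
t=3: input=4 -> V=0 FIRE
t=4: input=3 -> V=0 FIRE
t=5: input=0 -> V=0
t=6: input=0 -> V=0
t=7: input=4 -> V=0 FIRE
t=8: input=0 -> V=0
t=9: input=0 -> V=0
t=10: input=0 -> V=0
t=11: input=2 -> V=8

Answer: 4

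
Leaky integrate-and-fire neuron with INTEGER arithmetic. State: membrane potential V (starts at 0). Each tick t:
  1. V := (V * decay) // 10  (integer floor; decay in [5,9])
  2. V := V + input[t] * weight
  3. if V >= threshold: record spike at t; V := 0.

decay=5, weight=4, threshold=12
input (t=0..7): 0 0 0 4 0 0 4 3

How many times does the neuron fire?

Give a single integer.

Answer: 3

Derivation:
t=0: input=0 -> V=0
t=1: input=0 -> V=0
t=2: input=0 -> V=0
t=3: input=4 -> V=0 FIRE
t=4: input=0 -> V=0
t=5: input=0 -> V=0
t=6: input=4 -> V=0 FIRE
t=7: input=3 -> V=0 FIRE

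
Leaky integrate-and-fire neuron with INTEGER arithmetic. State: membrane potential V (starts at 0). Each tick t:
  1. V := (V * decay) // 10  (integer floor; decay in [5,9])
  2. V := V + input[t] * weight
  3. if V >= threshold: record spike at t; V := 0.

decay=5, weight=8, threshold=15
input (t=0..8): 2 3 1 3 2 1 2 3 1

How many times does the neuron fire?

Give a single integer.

t=0: input=2 -> V=0 FIRE
t=1: input=3 -> V=0 FIRE
t=2: input=1 -> V=8
t=3: input=3 -> V=0 FIRE
t=4: input=2 -> V=0 FIRE
t=5: input=1 -> V=8
t=6: input=2 -> V=0 FIRE
t=7: input=3 -> V=0 FIRE
t=8: input=1 -> V=8

Answer: 6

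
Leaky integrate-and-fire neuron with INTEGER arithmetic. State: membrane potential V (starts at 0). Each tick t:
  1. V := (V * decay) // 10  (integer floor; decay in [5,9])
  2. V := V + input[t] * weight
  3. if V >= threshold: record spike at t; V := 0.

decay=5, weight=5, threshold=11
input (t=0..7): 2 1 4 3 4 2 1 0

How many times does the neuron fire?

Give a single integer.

t=0: input=2 -> V=10
t=1: input=1 -> V=10
t=2: input=4 -> V=0 FIRE
t=3: input=3 -> V=0 FIRE
t=4: input=4 -> V=0 FIRE
t=5: input=2 -> V=10
t=6: input=1 -> V=10
t=7: input=0 -> V=5

Answer: 3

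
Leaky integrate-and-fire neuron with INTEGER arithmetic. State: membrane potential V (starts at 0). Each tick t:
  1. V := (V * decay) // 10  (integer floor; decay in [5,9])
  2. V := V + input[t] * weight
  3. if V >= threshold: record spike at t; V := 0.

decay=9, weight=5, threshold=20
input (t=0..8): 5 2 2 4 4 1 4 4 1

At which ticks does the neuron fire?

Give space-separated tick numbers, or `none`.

t=0: input=5 -> V=0 FIRE
t=1: input=2 -> V=10
t=2: input=2 -> V=19
t=3: input=4 -> V=0 FIRE
t=4: input=4 -> V=0 FIRE
t=5: input=1 -> V=5
t=6: input=4 -> V=0 FIRE
t=7: input=4 -> V=0 FIRE
t=8: input=1 -> V=5

Answer: 0 3 4 6 7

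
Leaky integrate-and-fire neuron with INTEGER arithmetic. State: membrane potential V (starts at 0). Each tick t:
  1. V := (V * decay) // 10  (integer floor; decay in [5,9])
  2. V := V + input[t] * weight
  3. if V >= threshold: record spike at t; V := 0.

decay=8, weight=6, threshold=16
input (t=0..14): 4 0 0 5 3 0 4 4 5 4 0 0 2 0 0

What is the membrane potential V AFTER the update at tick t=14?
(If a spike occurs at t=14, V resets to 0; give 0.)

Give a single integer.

t=0: input=4 -> V=0 FIRE
t=1: input=0 -> V=0
t=2: input=0 -> V=0
t=3: input=5 -> V=0 FIRE
t=4: input=3 -> V=0 FIRE
t=5: input=0 -> V=0
t=6: input=4 -> V=0 FIRE
t=7: input=4 -> V=0 FIRE
t=8: input=5 -> V=0 FIRE
t=9: input=4 -> V=0 FIRE
t=10: input=0 -> V=0
t=11: input=0 -> V=0
t=12: input=2 -> V=12
t=13: input=0 -> V=9
t=14: input=0 -> V=7

Answer: 7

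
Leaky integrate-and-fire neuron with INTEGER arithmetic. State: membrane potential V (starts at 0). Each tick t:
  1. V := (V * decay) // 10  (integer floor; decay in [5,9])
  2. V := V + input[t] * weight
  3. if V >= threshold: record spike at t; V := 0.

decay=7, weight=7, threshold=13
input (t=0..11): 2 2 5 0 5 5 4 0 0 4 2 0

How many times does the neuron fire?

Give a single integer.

Answer: 8

Derivation:
t=0: input=2 -> V=0 FIRE
t=1: input=2 -> V=0 FIRE
t=2: input=5 -> V=0 FIRE
t=3: input=0 -> V=0
t=4: input=5 -> V=0 FIRE
t=5: input=5 -> V=0 FIRE
t=6: input=4 -> V=0 FIRE
t=7: input=0 -> V=0
t=8: input=0 -> V=0
t=9: input=4 -> V=0 FIRE
t=10: input=2 -> V=0 FIRE
t=11: input=0 -> V=0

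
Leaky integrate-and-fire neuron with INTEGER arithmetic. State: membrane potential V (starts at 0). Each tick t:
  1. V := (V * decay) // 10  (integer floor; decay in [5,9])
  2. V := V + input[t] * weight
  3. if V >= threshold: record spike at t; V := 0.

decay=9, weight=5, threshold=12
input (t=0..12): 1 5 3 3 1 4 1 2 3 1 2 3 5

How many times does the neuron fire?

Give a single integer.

t=0: input=1 -> V=5
t=1: input=5 -> V=0 FIRE
t=2: input=3 -> V=0 FIRE
t=3: input=3 -> V=0 FIRE
t=4: input=1 -> V=5
t=5: input=4 -> V=0 FIRE
t=6: input=1 -> V=5
t=7: input=2 -> V=0 FIRE
t=8: input=3 -> V=0 FIRE
t=9: input=1 -> V=5
t=10: input=2 -> V=0 FIRE
t=11: input=3 -> V=0 FIRE
t=12: input=5 -> V=0 FIRE

Answer: 9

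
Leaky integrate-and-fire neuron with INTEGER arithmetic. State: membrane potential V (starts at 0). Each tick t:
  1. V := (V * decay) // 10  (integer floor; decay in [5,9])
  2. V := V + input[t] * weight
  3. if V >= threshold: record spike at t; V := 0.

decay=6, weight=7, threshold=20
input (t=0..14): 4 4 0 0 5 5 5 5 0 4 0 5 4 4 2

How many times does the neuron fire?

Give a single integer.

Answer: 10

Derivation:
t=0: input=4 -> V=0 FIRE
t=1: input=4 -> V=0 FIRE
t=2: input=0 -> V=0
t=3: input=0 -> V=0
t=4: input=5 -> V=0 FIRE
t=5: input=5 -> V=0 FIRE
t=6: input=5 -> V=0 FIRE
t=7: input=5 -> V=0 FIRE
t=8: input=0 -> V=0
t=9: input=4 -> V=0 FIRE
t=10: input=0 -> V=0
t=11: input=5 -> V=0 FIRE
t=12: input=4 -> V=0 FIRE
t=13: input=4 -> V=0 FIRE
t=14: input=2 -> V=14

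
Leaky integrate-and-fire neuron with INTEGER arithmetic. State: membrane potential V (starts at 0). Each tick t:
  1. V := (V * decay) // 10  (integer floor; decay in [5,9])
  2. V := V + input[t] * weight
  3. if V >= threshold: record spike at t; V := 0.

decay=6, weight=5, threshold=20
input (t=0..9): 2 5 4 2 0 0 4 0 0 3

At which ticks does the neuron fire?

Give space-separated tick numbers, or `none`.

t=0: input=2 -> V=10
t=1: input=5 -> V=0 FIRE
t=2: input=4 -> V=0 FIRE
t=3: input=2 -> V=10
t=4: input=0 -> V=6
t=5: input=0 -> V=3
t=6: input=4 -> V=0 FIRE
t=7: input=0 -> V=0
t=8: input=0 -> V=0
t=9: input=3 -> V=15

Answer: 1 2 6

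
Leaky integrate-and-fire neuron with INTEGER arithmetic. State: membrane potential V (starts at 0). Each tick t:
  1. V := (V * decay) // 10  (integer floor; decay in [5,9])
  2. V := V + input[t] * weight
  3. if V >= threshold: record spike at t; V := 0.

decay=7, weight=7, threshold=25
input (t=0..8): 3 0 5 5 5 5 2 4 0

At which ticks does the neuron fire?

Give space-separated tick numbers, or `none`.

t=0: input=3 -> V=21
t=1: input=0 -> V=14
t=2: input=5 -> V=0 FIRE
t=3: input=5 -> V=0 FIRE
t=4: input=5 -> V=0 FIRE
t=5: input=5 -> V=0 FIRE
t=6: input=2 -> V=14
t=7: input=4 -> V=0 FIRE
t=8: input=0 -> V=0

Answer: 2 3 4 5 7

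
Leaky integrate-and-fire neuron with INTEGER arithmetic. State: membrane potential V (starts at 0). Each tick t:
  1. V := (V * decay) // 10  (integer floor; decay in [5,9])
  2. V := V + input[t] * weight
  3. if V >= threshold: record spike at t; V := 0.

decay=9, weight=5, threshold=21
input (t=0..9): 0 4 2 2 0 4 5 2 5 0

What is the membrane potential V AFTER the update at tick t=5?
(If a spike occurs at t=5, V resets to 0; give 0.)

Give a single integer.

t=0: input=0 -> V=0
t=1: input=4 -> V=20
t=2: input=2 -> V=0 FIRE
t=3: input=2 -> V=10
t=4: input=0 -> V=9
t=5: input=4 -> V=0 FIRE
t=6: input=5 -> V=0 FIRE
t=7: input=2 -> V=10
t=8: input=5 -> V=0 FIRE
t=9: input=0 -> V=0

Answer: 0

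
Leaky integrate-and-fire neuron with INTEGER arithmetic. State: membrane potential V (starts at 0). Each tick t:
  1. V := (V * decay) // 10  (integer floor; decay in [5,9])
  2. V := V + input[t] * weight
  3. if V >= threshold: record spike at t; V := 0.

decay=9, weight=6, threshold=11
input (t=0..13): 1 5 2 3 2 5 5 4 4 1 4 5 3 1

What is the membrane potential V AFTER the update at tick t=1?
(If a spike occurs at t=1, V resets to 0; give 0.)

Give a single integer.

t=0: input=1 -> V=6
t=1: input=5 -> V=0 FIRE
t=2: input=2 -> V=0 FIRE
t=3: input=3 -> V=0 FIRE
t=4: input=2 -> V=0 FIRE
t=5: input=5 -> V=0 FIRE
t=6: input=5 -> V=0 FIRE
t=7: input=4 -> V=0 FIRE
t=8: input=4 -> V=0 FIRE
t=9: input=1 -> V=6
t=10: input=4 -> V=0 FIRE
t=11: input=5 -> V=0 FIRE
t=12: input=3 -> V=0 FIRE
t=13: input=1 -> V=6

Answer: 0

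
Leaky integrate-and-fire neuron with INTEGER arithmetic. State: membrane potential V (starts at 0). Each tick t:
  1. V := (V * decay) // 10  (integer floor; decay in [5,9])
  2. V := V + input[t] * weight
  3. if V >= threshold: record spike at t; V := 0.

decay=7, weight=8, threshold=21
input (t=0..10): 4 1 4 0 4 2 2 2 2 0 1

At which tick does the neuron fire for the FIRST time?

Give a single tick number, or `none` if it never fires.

t=0: input=4 -> V=0 FIRE
t=1: input=1 -> V=8
t=2: input=4 -> V=0 FIRE
t=3: input=0 -> V=0
t=4: input=4 -> V=0 FIRE
t=5: input=2 -> V=16
t=6: input=2 -> V=0 FIRE
t=7: input=2 -> V=16
t=8: input=2 -> V=0 FIRE
t=9: input=0 -> V=0
t=10: input=1 -> V=8

Answer: 0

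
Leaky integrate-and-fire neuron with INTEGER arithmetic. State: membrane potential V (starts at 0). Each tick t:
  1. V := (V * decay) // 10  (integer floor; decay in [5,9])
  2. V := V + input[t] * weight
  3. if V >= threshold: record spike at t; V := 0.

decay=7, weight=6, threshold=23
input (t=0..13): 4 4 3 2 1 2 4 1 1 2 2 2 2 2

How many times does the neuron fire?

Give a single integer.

t=0: input=4 -> V=0 FIRE
t=1: input=4 -> V=0 FIRE
t=2: input=3 -> V=18
t=3: input=2 -> V=0 FIRE
t=4: input=1 -> V=6
t=5: input=2 -> V=16
t=6: input=4 -> V=0 FIRE
t=7: input=1 -> V=6
t=8: input=1 -> V=10
t=9: input=2 -> V=19
t=10: input=2 -> V=0 FIRE
t=11: input=2 -> V=12
t=12: input=2 -> V=20
t=13: input=2 -> V=0 FIRE

Answer: 6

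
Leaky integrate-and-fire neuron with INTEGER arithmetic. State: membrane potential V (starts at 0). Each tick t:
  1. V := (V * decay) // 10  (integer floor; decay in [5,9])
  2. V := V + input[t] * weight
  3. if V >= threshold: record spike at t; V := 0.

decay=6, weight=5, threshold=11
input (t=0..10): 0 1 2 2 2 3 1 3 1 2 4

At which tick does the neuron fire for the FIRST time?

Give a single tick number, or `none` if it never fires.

t=0: input=0 -> V=0
t=1: input=1 -> V=5
t=2: input=2 -> V=0 FIRE
t=3: input=2 -> V=10
t=4: input=2 -> V=0 FIRE
t=5: input=3 -> V=0 FIRE
t=6: input=1 -> V=5
t=7: input=3 -> V=0 FIRE
t=8: input=1 -> V=5
t=9: input=2 -> V=0 FIRE
t=10: input=4 -> V=0 FIRE

Answer: 2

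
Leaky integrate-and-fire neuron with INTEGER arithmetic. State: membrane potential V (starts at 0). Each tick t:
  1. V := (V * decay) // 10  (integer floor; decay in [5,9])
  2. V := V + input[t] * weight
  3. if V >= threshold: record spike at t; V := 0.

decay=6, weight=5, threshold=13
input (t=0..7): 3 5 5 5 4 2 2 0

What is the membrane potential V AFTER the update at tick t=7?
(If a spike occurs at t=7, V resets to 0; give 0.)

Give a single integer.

Answer: 0

Derivation:
t=0: input=3 -> V=0 FIRE
t=1: input=5 -> V=0 FIRE
t=2: input=5 -> V=0 FIRE
t=3: input=5 -> V=0 FIRE
t=4: input=4 -> V=0 FIRE
t=5: input=2 -> V=10
t=6: input=2 -> V=0 FIRE
t=7: input=0 -> V=0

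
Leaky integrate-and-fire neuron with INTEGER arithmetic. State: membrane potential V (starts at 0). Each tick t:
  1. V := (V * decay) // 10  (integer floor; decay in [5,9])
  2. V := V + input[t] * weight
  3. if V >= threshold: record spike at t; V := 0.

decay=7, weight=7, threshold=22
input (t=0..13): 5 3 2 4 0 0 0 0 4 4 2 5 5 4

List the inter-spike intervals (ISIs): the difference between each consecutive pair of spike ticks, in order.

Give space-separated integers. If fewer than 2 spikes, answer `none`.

t=0: input=5 -> V=0 FIRE
t=1: input=3 -> V=21
t=2: input=2 -> V=0 FIRE
t=3: input=4 -> V=0 FIRE
t=4: input=0 -> V=0
t=5: input=0 -> V=0
t=6: input=0 -> V=0
t=7: input=0 -> V=0
t=8: input=4 -> V=0 FIRE
t=9: input=4 -> V=0 FIRE
t=10: input=2 -> V=14
t=11: input=5 -> V=0 FIRE
t=12: input=5 -> V=0 FIRE
t=13: input=4 -> V=0 FIRE

Answer: 2 1 5 1 2 1 1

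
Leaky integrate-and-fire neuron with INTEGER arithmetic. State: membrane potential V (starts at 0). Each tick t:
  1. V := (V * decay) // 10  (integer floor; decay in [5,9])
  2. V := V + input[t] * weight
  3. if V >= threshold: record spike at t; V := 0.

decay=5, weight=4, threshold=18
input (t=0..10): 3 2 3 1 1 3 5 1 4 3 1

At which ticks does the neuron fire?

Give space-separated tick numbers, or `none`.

t=0: input=3 -> V=12
t=1: input=2 -> V=14
t=2: input=3 -> V=0 FIRE
t=3: input=1 -> V=4
t=4: input=1 -> V=6
t=5: input=3 -> V=15
t=6: input=5 -> V=0 FIRE
t=7: input=1 -> V=4
t=8: input=4 -> V=0 FIRE
t=9: input=3 -> V=12
t=10: input=1 -> V=10

Answer: 2 6 8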